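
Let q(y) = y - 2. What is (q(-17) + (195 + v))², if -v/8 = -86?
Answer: 746496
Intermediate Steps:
v = 688 (v = -8*(-86) = 688)
q(y) = -2 + y
(q(-17) + (195 + v))² = ((-2 - 17) + (195 + 688))² = (-19 + 883)² = 864² = 746496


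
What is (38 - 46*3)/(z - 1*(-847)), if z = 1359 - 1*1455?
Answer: -100/751 ≈ -0.13316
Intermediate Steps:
z = -96 (z = 1359 - 1455 = -96)
(38 - 46*3)/(z - 1*(-847)) = (38 - 46*3)/(-96 - 1*(-847)) = (38 - 138)/(-96 + 847) = -100/751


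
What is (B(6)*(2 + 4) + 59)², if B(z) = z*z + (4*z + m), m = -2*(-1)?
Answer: 185761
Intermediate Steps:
m = 2
B(z) = 2 + z² + 4*z (B(z) = z*z + (4*z + 2) = z² + (2 + 4*z) = 2 + z² + 4*z)
(B(6)*(2 + 4) + 59)² = ((2 + 6² + 4*6)*(2 + 4) + 59)² = ((2 + 36 + 24)*6 + 59)² = (62*6 + 59)² = (372 + 59)² = 431² = 185761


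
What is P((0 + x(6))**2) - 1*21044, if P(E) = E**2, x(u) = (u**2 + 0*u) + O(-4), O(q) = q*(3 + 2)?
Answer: 44492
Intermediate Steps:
O(q) = 5*q (O(q) = q*5 = 5*q)
x(u) = -20 + u**2 (x(u) = (u**2 + 0*u) + 5*(-4) = (u**2 + 0) - 20 = u**2 - 20 = -20 + u**2)
P((0 + x(6))**2) - 1*21044 = ((0 + (-20 + 6**2))**2)**2 - 1*21044 = ((0 + (-20 + 36))**2)**2 - 21044 = ((0 + 16)**2)**2 - 21044 = (16**2)**2 - 21044 = 256**2 - 21044 = 65536 - 21044 = 44492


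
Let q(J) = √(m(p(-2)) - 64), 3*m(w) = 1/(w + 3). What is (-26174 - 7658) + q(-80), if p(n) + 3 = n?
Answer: -33832 + I*√2310/6 ≈ -33832.0 + 8.0104*I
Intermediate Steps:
p(n) = -3 + n
m(w) = 1/(3*(3 + w)) (m(w) = 1/(3*(w + 3)) = 1/(3*(3 + w)))
q(J) = I*√2310/6 (q(J) = √(1/(3*(3 + (-3 - 2))) - 64) = √(1/(3*(3 - 5)) - 64) = √((⅓)/(-2) - 64) = √((⅓)*(-½) - 64) = √(-⅙ - 64) = √(-385/6) = I*√2310/6)
(-26174 - 7658) + q(-80) = (-26174 - 7658) + I*√2310/6 = -33832 + I*√2310/6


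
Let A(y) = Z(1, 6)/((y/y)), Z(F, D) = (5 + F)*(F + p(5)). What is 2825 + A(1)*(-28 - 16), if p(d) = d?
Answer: 1241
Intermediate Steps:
Z(F, D) = (5 + F)² (Z(F, D) = (5 + F)*(F + 5) = (5 + F)*(5 + F) = (5 + F)²)
A(y) = 36 (A(y) = (25 + 1² + 10*1)/((y/y)) = (25 + 1 + 10)/1 = 36*1 = 36)
2825 + A(1)*(-28 - 16) = 2825 + 36*(-28 - 16) = 2825 + 36*(-44) = 2825 - 1584 = 1241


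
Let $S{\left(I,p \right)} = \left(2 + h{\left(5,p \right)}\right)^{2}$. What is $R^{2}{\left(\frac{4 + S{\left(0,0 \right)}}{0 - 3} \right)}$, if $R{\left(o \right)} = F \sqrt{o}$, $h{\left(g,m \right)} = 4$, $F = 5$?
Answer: $- \frac{1000}{3} \approx -333.33$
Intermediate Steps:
$S{\left(I,p \right)} = 36$ ($S{\left(I,p \right)} = \left(2 + 4\right)^{2} = 6^{2} = 36$)
$R{\left(o \right)} = 5 \sqrt{o}$
$R^{2}{\left(\frac{4 + S{\left(0,0 \right)}}{0 - 3} \right)} = \left(5 \sqrt{\frac{4 + 36}{0 - 3}}\right)^{2} = \left(5 \sqrt{\frac{40}{-3}}\right)^{2} = \left(5 \sqrt{40 \left(- \frac{1}{3}\right)}\right)^{2} = \left(5 \sqrt{- \frac{40}{3}}\right)^{2} = \left(5 \frac{2 i \sqrt{30}}{3}\right)^{2} = \left(\frac{10 i \sqrt{30}}{3}\right)^{2} = - \frac{1000}{3}$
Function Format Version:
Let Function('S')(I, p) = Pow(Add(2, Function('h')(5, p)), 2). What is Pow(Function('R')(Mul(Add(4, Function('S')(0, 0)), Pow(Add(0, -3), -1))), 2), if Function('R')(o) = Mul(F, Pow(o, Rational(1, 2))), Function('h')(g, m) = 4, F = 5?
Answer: Rational(-1000, 3) ≈ -333.33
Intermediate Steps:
Function('S')(I, p) = 36 (Function('S')(I, p) = Pow(Add(2, 4), 2) = Pow(6, 2) = 36)
Function('R')(o) = Mul(5, Pow(o, Rational(1, 2)))
Pow(Function('R')(Mul(Add(4, Function('S')(0, 0)), Pow(Add(0, -3), -1))), 2) = Pow(Mul(5, Pow(Mul(Add(4, 36), Pow(Add(0, -3), -1)), Rational(1, 2))), 2) = Pow(Mul(5, Pow(Mul(40, Pow(-3, -1)), Rational(1, 2))), 2) = Pow(Mul(5, Pow(Mul(40, Rational(-1, 3)), Rational(1, 2))), 2) = Pow(Mul(5, Pow(Rational(-40, 3), Rational(1, 2))), 2) = Pow(Mul(5, Mul(Rational(2, 3), I, Pow(30, Rational(1, 2)))), 2) = Pow(Mul(Rational(10, 3), I, Pow(30, Rational(1, 2))), 2) = Rational(-1000, 3)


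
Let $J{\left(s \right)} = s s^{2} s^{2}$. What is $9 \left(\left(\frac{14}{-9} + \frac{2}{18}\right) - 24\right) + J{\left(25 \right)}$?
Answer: $9765396$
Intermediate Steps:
$J{\left(s \right)} = s^{5}$ ($J{\left(s \right)} = s^{3} s^{2} = s^{5}$)
$9 \left(\left(\frac{14}{-9} + \frac{2}{18}\right) - 24\right) + J{\left(25 \right)} = 9 \left(\left(\frac{14}{-9} + \frac{2}{18}\right) - 24\right) + 25^{5} = 9 \left(\left(14 \left(- \frac{1}{9}\right) + 2 \cdot \frac{1}{18}\right) - 24\right) + 9765625 = 9 \left(\left(- \frac{14}{9} + \frac{1}{9}\right) - 24\right) + 9765625 = 9 \left(- \frac{13}{9} - 24\right) + 9765625 = 9 \left(- \frac{229}{9}\right) + 9765625 = -229 + 9765625 = 9765396$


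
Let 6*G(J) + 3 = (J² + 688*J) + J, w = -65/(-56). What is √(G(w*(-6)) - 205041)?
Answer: I*√645492754/56 ≈ 453.69*I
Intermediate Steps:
w = 65/56 (w = -65*(-1/56) = 65/56 ≈ 1.1607)
G(J) = -½ + J²/6 + 689*J/6 (G(J) = -½ + ((J² + 688*J) + J)/6 = -½ + (J² + 689*J)/6 = -½ + (J²/6 + 689*J/6) = -½ + J²/6 + 689*J/6)
√(G(w*(-6)) - 205041) = √((-½ + ((65/56)*(-6))²/6 + 689*((65/56)*(-6))/6) - 205041) = √((-½ + (-195/28)²/6 + (689/6)*(-195/28)) - 205041) = √((-½ + (⅙)*(38025/784) - 44785/56) - 205041) = √((-½ + 12675/1568 - 44785/56) - 205041) = √(-1242089/1568 - 205041) = √(-322746377/1568) = I*√645492754/56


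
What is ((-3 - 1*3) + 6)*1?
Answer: 0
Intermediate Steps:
((-3 - 1*3) + 6)*1 = ((-3 - 3) + 6)*1 = (-6 + 6)*1 = 0*1 = 0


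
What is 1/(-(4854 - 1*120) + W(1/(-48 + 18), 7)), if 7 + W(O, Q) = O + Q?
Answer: -30/142021 ≈ -0.00021124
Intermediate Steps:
W(O, Q) = -7 + O + Q (W(O, Q) = -7 + (O + Q) = -7 + O + Q)
1/(-(4854 - 1*120) + W(1/(-48 + 18), 7)) = 1/(-(4854 - 1*120) + (-7 + 1/(-48 + 18) + 7)) = 1/(-(4854 - 120) + (-7 + 1/(-30) + 7)) = 1/(-1*4734 + (-7 - 1/30 + 7)) = 1/(-4734 - 1/30) = 1/(-142021/30) = -30/142021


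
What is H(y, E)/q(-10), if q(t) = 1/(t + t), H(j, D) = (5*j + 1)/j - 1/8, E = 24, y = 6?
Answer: -605/6 ≈ -100.83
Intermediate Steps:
H(j, D) = -⅛ + (1 + 5*j)/j (H(j, D) = (1 + 5*j)/j - 1*⅛ = (1 + 5*j)/j - ⅛ = -⅛ + (1 + 5*j)/j)
q(t) = 1/(2*t)
H(y, E)/q(-10) = (39/8 + 1/6)/(((½)/(-10))) = (39/8 + ⅙)/(((½)*(-⅒))) = 121/(24*(-1/20)) = (121/24)*(-20) = -605/6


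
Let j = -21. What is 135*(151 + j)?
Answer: 17550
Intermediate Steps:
135*(151 + j) = 135*(151 - 21) = 135*130 = 17550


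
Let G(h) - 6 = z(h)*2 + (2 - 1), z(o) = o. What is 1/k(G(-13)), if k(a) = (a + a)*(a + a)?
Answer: 1/1444 ≈ 0.00069252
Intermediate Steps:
G(h) = 7 + 2*h (G(h) = 6 + (h*2 + (2 - 1)) = 6 + (2*h + 1) = 6 + (1 + 2*h) = 7 + 2*h)
k(a) = 4*a² (k(a) = (2*a)*(2*a) = 4*a²)
1/k(G(-13)) = 1/(4*(7 + 2*(-13))²) = 1/(4*(7 - 26)²) = 1/(4*(-19)²) = 1/(4*361) = 1/1444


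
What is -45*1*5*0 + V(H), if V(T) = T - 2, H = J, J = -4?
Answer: -6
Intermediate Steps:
H = -4
V(T) = -2 + T
-45*1*5*0 + V(H) = -45*1*5*0 + (-2 - 4) = -225*0 - 6 = -45*0 - 6 = 0 - 6 = -6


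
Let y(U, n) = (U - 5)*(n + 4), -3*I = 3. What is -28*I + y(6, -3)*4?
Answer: 32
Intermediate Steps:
I = -1 (I = -⅓*3 = -1)
y(U, n) = (-5 + U)*(4 + n)
-28*I + y(6, -3)*4 = -28*(-1) + (-20 - 5*(-3) + 4*6 + 6*(-3))*4 = 28 + (-20 + 15 + 24 - 18)*4 = 28 + 1*4 = 28 + 4 = 32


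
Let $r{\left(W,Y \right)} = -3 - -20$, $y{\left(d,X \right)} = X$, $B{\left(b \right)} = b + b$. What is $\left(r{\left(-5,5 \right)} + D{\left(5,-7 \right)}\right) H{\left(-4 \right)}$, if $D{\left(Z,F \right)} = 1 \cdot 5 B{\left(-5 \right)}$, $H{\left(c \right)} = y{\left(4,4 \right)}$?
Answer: $-132$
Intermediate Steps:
$B{\left(b \right)} = 2 b$
$r{\left(W,Y \right)} = 17$ ($r{\left(W,Y \right)} = -3 + 20 = 17$)
$H{\left(c \right)} = 4$
$D{\left(Z,F \right)} = -50$ ($D{\left(Z,F \right)} = 1 \cdot 5 \cdot 2 \left(-5\right) = 5 \left(-10\right) = -50$)
$\left(r{\left(-5,5 \right)} + D{\left(5,-7 \right)}\right) H{\left(-4 \right)} = \left(17 - 50\right) 4 = \left(-33\right) 4 = -132$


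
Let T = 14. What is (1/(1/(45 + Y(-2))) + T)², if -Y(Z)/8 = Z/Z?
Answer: 2601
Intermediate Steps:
Y(Z) = -8 (Y(Z) = -8*Z/Z = -8*1 = -8)
(1/(1/(45 + Y(-2))) + T)² = (1/(1/(45 - 8)) + 14)² = (1/(1/37) + 14)² = (37 + 14)² = 51² = 2601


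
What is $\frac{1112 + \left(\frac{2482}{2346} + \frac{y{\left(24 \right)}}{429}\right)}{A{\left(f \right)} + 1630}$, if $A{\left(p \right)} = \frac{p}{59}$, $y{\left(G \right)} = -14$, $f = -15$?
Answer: $\frac{647951039}{948761385} \approx 0.68294$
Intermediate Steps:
$A{\left(p \right)} = \frac{p}{59}$ ($A{\left(p \right)} = p \frac{1}{59} = \frac{p}{59}$)
$\frac{1112 + \left(\frac{2482}{2346} + \frac{y{\left(24 \right)}}{429}\right)}{A{\left(f \right)} + 1630} = \frac{1112 + \left(\frac{2482}{2346} - \frac{14}{429}\right)}{\frac{1}{59} \left(-15\right) + 1630} = \frac{1112 + \left(2482 \cdot \frac{1}{2346} - \frac{14}{429}\right)}{- \frac{15}{59} + 1630} = \frac{1112 + \left(\frac{73}{69} - \frac{14}{429}\right)}{\frac{96155}{59}} = \left(1112 + \frac{10117}{9867}\right) \frac{59}{96155} = \frac{10982221}{9867} \cdot \frac{59}{96155} = \frac{647951039}{948761385}$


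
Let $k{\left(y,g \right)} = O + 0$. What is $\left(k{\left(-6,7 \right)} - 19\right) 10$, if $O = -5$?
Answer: $-240$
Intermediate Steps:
$k{\left(y,g \right)} = -5$ ($k{\left(y,g \right)} = -5 + 0 = -5$)
$\left(k{\left(-6,7 \right)} - 19\right) 10 = \left(-5 - 19\right) 10 = \left(-24\right) 10 = -240$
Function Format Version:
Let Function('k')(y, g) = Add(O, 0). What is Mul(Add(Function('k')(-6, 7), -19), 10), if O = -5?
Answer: -240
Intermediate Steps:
Function('k')(y, g) = -5 (Function('k')(y, g) = Add(-5, 0) = -5)
Mul(Add(Function('k')(-6, 7), -19), 10) = Mul(Add(-5, -19), 10) = Mul(-24, 10) = -240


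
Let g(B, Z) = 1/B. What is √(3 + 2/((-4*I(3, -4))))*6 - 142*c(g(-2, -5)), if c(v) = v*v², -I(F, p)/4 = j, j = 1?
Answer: 71/4 + 15*√2/2 ≈ 28.357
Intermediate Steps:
I(F, p) = -4 (I(F, p) = -4*1 = -4)
c(v) = v³
√(3 + 2/((-4*I(3, -4))))*6 - 142*c(g(-2, -5)) = √(3 + 2/((-4*(-4))))*6 - 142*(1/(-2))³ = √(3 + 2/16)*6 - 142*(-½)³ = √(3 + 2*(1/16))*6 - 142*(-⅛) = √(3 + ⅛)*6 + 71/4 = √(25/8)*6 + 71/4 = (5*√2/4)*6 + 71/4 = 15*√2/2 + 71/4 = 71/4 + 15*√2/2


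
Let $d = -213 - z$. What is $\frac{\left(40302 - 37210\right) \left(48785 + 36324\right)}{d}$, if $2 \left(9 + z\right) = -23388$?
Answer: $\frac{131578514}{5745} \approx 22903.0$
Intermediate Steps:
$z = -11703$ ($z = -9 + \frac{1}{2} \left(-23388\right) = -9 - 11694 = -11703$)
$d = 11490$ ($d = -213 - -11703 = -213 + 11703 = 11490$)
$\frac{\left(40302 - 37210\right) \left(48785 + 36324\right)}{d} = \frac{\left(40302 - 37210\right) \left(48785 + 36324\right)}{11490} = 3092 \cdot 85109 \cdot \frac{1}{11490} = 263157028 \cdot \frac{1}{11490} = \frac{131578514}{5745}$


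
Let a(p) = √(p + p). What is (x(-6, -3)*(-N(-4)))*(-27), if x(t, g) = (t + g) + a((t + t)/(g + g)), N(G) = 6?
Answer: -1134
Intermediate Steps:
a(p) = √2*√p (a(p) = √(2*p) = √2*√p)
x(t, g) = g + t + √2*√(t/g) (x(t, g) = (t + g) + √2*√((t + t)/(g + g)) = (g + t) + √2*√((2*t)/((2*g))) = (g + t) + √2*√((2*t)*(1/(2*g))) = (g + t) + √2*√(t/g) = g + t + √2*√(t/g))
(x(-6, -3)*(-N(-4)))*(-27) = ((-3 - 6 + √2*√(-6/(-3)))*(-1*6))*(-27) = ((-3 - 6 + √2*√(-6*(-⅓)))*(-6))*(-27) = ((-3 - 6 + √2*√2)*(-6))*(-27) = ((-3 - 6 + 2)*(-6))*(-27) = -7*(-6)*(-27) = 42*(-27) = -1134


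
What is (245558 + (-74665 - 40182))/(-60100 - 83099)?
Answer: -18673/20457 ≈ -0.91279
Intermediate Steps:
(245558 + (-74665 - 40182))/(-60100 - 83099) = (245558 - 114847)/(-143199) = 130711*(-1/143199) = -18673/20457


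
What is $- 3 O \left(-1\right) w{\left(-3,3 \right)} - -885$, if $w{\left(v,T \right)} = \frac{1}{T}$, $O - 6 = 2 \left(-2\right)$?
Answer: $887$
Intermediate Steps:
$O = 2$ ($O = 6 + 2 \left(-2\right) = 6 - 4 = 2$)
$- 3 O \left(-1\right) w{\left(-3,3 \right)} - -885 = \frac{\left(-3\right) 2 \left(-1\right)}{3} - -885 = \left(-3\right) \left(-2\right) \frac{1}{3} + \left(-538 + 1423\right) = 6 \cdot \frac{1}{3} + 885 = 2 + 885 = 887$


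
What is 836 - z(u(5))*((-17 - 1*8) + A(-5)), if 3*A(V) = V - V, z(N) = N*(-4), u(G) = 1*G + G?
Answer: -164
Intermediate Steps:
u(G) = 2*G (u(G) = G + G = 2*G)
z(N) = -4*N
A(V) = 0 (A(V) = (V - V)/3 = (1/3)*0 = 0)
836 - z(u(5))*((-17 - 1*8) + A(-5)) = 836 - (-8*5)*((-17 - 1*8) + 0) = 836 - (-4*10)*((-17 - 8) + 0) = 836 - (-40)*(-25 + 0) = 836 - (-40)*(-25) = 836 - 1*1000 = 836 - 1000 = -164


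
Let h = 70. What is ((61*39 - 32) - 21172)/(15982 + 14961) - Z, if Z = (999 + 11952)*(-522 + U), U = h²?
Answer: -1754451966579/30943 ≈ -5.6699e+7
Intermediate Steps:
U = 4900 (U = 70² = 4900)
Z = 56699478 (Z = (999 + 11952)*(-522 + 4900) = 12951*4378 = 56699478)
((61*39 - 32) - 21172)/(15982 + 14961) - Z = ((61*39 - 32) - 21172)/(15982 + 14961) - 1*56699478 = ((2379 - 32) - 21172)/30943 - 56699478 = (2347 - 21172)*(1/30943) - 56699478 = -18825*1/30943 - 56699478 = -18825/30943 - 56699478 = -1754451966579/30943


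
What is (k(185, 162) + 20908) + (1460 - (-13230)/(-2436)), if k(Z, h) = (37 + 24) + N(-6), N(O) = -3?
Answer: 1300393/58 ≈ 22421.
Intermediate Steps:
k(Z, h) = 58 (k(Z, h) = (37 + 24) - 3 = 61 - 3 = 58)
(k(185, 162) + 20908) + (1460 - (-13230)/(-2436)) = (58 + 20908) + (1460 - (-13230)/(-2436)) = 20966 + (1460 - (-13230)*(-1)/2436) = 20966 + (1460 - 1*315/58) = 20966 + (1460 - 315/58) = 20966 + 84365/58 = 1300393/58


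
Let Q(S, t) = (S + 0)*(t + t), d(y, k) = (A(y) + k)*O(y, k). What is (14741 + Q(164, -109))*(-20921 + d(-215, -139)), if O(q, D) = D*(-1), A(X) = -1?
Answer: 848445191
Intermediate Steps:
O(q, D) = -D
d(y, k) = -k*(-1 + k) (d(y, k) = (-1 + k)*(-k) = -k*(-1 + k))
Q(S, t) = 2*S*t (Q(S, t) = S*(2*t) = 2*S*t)
(14741 + Q(164, -109))*(-20921 + d(-215, -139)) = (14741 + 2*164*(-109))*(-20921 - 139*(1 - 1*(-139))) = (14741 - 35752)*(-20921 - 139*(1 + 139)) = -21011*(-20921 - 139*140) = -21011*(-20921 - 19460) = -21011*(-40381) = 848445191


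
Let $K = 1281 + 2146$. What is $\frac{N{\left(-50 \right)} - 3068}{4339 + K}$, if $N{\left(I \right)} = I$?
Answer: $- \frac{1559}{3883} \approx -0.40149$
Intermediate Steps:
$K = 3427$
$\frac{N{\left(-50 \right)} - 3068}{4339 + K} = \frac{-50 - 3068}{4339 + 3427} = \frac{-50 - 3068}{7766} = \left(-3118\right) \frac{1}{7766} = - \frac{1559}{3883}$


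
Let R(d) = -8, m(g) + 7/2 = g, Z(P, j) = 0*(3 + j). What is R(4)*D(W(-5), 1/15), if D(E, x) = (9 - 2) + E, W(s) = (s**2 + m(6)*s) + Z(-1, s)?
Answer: -156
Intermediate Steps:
Z(P, j) = 0
m(g) = -7/2 + g
W(s) = s**2 + 5*s/2 (W(s) = (s**2 + (-7/2 + 6)*s) + 0 = (s**2 + 5*s/2) + 0 = s**2 + 5*s/2)
D(E, x) = 7 + E
R(4)*D(W(-5), 1/15) = -8*(7 + (1/2)*(-5)*(5 + 2*(-5))) = -8*(7 + (1/2)*(-5)*(5 - 10)) = -8*(7 + (1/2)*(-5)*(-5)) = -8*(7 + 25/2) = -8*39/2 = -156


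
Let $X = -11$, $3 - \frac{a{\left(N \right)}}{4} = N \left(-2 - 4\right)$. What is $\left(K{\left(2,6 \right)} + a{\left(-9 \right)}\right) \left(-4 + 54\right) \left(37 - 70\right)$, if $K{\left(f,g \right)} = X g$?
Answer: $445500$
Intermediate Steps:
$a{\left(N \right)} = 12 + 24 N$ ($a{\left(N \right)} = 12 - 4 N \left(-2 - 4\right) = 12 - 4 N \left(-6\right) = 12 - 4 \left(- 6 N\right) = 12 + 24 N$)
$K{\left(f,g \right)} = - 11 g$
$\left(K{\left(2,6 \right)} + a{\left(-9 \right)}\right) \left(-4 + 54\right) \left(37 - 70\right) = \left(\left(-11\right) 6 + \left(12 + 24 \left(-9\right)\right)\right) \left(-4 + 54\right) \left(37 - 70\right) = \left(-66 + \left(12 - 216\right)\right) 50 \left(-33\right) = \left(-66 - 204\right) \left(-1650\right) = \left(-270\right) \left(-1650\right) = 445500$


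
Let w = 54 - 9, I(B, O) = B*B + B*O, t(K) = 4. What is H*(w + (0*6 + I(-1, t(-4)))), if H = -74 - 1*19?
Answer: -3906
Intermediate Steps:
I(B, O) = B² + B*O
w = 45
H = -93 (H = -74 - 19 = -93)
H*(w + (0*6 + I(-1, t(-4)))) = -93*(45 + (0*6 - (-1 + 4))) = -93*(45 + (0 - 1*3)) = -93*(45 + (0 - 3)) = -93*(45 - 3) = -93*42 = -3906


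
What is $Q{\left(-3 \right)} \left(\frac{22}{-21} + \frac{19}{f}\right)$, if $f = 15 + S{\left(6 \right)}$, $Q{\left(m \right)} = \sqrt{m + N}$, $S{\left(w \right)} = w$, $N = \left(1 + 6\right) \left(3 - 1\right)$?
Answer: $- \frac{\sqrt{11}}{7} \approx -0.4738$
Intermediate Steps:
$N = 14$ ($N = 7 \cdot 2 = 14$)
$Q{\left(m \right)} = \sqrt{14 + m}$ ($Q{\left(m \right)} = \sqrt{m + 14} = \sqrt{14 + m}$)
$f = 21$ ($f = 15 + 6 = 21$)
$Q{\left(-3 \right)} \left(\frac{22}{-21} + \frac{19}{f}\right) = \sqrt{14 - 3} \left(\frac{22}{-21} + \frac{19}{21}\right) = \sqrt{11} \left(22 \left(- \frac{1}{21}\right) + 19 \cdot \frac{1}{21}\right) = \sqrt{11} \left(- \frac{22}{21} + \frac{19}{21}\right) = \sqrt{11} \left(- \frac{1}{7}\right) = - \frac{\sqrt{11}}{7}$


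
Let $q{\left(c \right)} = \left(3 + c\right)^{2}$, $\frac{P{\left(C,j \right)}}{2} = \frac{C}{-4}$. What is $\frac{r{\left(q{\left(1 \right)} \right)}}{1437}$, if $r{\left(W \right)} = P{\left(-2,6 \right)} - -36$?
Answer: $\frac{37}{1437} \approx 0.025748$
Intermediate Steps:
$P{\left(C,j \right)} = - \frac{C}{2}$ ($P{\left(C,j \right)} = 2 \frac{C}{-4} = 2 C \left(- \frac{1}{4}\right) = 2 \left(- \frac{C}{4}\right) = - \frac{C}{2}$)
$r{\left(W \right)} = 37$ ($r{\left(W \right)} = \left(- \frac{1}{2}\right) \left(-2\right) - -36 = 1 + 36 = 37$)
$\frac{r{\left(q{\left(1 \right)} \right)}}{1437} = \frac{37}{1437}$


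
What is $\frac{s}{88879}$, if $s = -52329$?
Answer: $- \frac{52329}{88879} \approx -0.58877$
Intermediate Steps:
$\frac{s}{88879} = - \frac{52329}{88879}$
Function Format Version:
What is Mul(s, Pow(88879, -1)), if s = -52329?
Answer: Rational(-52329, 88879) ≈ -0.58877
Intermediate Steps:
Mul(s, Pow(88879, -1)) = Mul(-52329, Pow(88879, -1)) = Mul(-52329, Rational(1, 88879)) = Rational(-52329, 88879)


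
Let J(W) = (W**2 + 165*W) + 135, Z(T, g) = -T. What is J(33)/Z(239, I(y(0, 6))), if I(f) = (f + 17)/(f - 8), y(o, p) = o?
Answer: -6669/239 ≈ -27.904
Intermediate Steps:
I(f) = (17 + f)/(-8 + f)
J(W) = 135 + W**2 + 165*W
J(33)/Z(239, I(y(0, 6))) = (135 + 33**2 + 165*33)/((-1*239)) = (135 + 1089 + 5445)/(-239) = 6669*(-1/239) = -6669/239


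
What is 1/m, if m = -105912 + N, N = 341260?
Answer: 1/235348 ≈ 4.2490e-6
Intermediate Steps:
m = 235348 (m = -105912 + 341260 = 235348)
1/m = 1/235348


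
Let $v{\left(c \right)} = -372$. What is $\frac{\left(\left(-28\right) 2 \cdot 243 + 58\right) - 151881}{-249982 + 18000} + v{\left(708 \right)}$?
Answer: $- \frac{86131873}{231982} \approx -371.29$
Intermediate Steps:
$\frac{\left(\left(-28\right) 2 \cdot 243 + 58\right) - 151881}{-249982 + 18000} + v{\left(708 \right)} = \frac{\left(\left(-28\right) 2 \cdot 243 + 58\right) - 151881}{-249982 + 18000} - 372 = \frac{\left(\left(-56\right) 243 + 58\right) - 151881}{-231982} - 372 = \left(\left(-13608 + 58\right) - 151881\right) \left(- \frac{1}{231982}\right) - 372 = \left(-13550 - 151881\right) \left(- \frac{1}{231982}\right) - 372 = \left(-165431\right) \left(- \frac{1}{231982}\right) - 372 = \frac{165431}{231982} - 372 = - \frac{86131873}{231982}$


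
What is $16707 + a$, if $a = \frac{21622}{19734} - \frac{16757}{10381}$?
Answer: $\frac{1711233653861}{102429327} \approx 16706.0$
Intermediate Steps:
$a = - \frac{53112328}{102429327}$ ($a = 21622 \cdot \frac{1}{19734} - \frac{16757}{10381} = \frac{10811}{9867} - \frac{16757}{10381} = - \frac{53112328}{102429327} \approx -0.51853$)
$16707 + a = 16707 - \frac{53112328}{102429327} = \frac{1711233653861}{102429327}$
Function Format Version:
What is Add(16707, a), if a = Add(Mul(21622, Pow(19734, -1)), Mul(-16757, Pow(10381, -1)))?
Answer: Rational(1711233653861, 102429327) ≈ 16706.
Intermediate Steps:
a = Rational(-53112328, 102429327) (a = Add(Mul(21622, Rational(1, 19734)), Mul(-16757, Rational(1, 10381))) = Add(Rational(10811, 9867), Rational(-16757, 10381)) = Rational(-53112328, 102429327) ≈ -0.51853)
Add(16707, a) = Add(16707, Rational(-53112328, 102429327)) = Rational(1711233653861, 102429327)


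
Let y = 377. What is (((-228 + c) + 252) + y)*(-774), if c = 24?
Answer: -328950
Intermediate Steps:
(((-228 + c) + 252) + y)*(-774) = (((-228 + 24) + 252) + 377)*(-774) = ((-204 + 252) + 377)*(-774) = (48 + 377)*(-774) = 425*(-774) = -328950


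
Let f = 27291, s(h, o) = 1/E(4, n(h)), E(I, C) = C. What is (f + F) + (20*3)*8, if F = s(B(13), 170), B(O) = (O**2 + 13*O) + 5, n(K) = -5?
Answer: 138854/5 ≈ 27771.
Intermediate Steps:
B(O) = 5 + O**2 + 13*O
s(h, o) = -1/5 (s(h, o) = 1/(-5) = -1/5)
F = -1/5 ≈ -0.20000
(f + F) + (20*3)*8 = (27291 - 1/5) + (20*3)*8 = 136454/5 + 60*8 = 136454/5 + 480 = 138854/5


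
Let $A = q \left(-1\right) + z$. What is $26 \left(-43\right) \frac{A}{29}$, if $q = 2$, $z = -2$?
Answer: $\frac{4472}{29} \approx 154.21$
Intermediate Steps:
$A = -4$ ($A = 2 \left(-1\right) - 2 = -2 - 2 = -4$)
$26 \left(-43\right) \frac{A}{29} = 26 \left(-43\right) \left(- \frac{4}{29}\right) = - 1118 \left(\left(-4\right) \frac{1}{29}\right) = \left(-1118\right) \left(- \frac{4}{29}\right) = \frac{4472}{29}$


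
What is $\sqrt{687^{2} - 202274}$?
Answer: $\sqrt{269695} \approx 519.32$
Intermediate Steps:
$\sqrt{687^{2} - 202274} = \sqrt{471969 - 202274} = \sqrt{269695}$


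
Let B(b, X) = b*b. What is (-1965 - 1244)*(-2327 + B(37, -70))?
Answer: 3074222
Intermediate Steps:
B(b, X) = b**2
(-1965 - 1244)*(-2327 + B(37, -70)) = (-1965 - 1244)*(-2327 + 37**2) = -3209*(-2327 + 1369) = -3209*(-958) = 3074222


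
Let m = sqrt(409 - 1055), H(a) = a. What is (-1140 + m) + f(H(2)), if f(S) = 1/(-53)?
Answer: -60421/53 + I*sqrt(646) ≈ -1140.0 + 25.417*I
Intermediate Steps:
f(S) = -1/53
m = I*sqrt(646) (m = sqrt(-646) = I*sqrt(646) ≈ 25.417*I)
(-1140 + m) + f(H(2)) = (-1140 + I*sqrt(646)) - 1/53 = -60421/53 + I*sqrt(646)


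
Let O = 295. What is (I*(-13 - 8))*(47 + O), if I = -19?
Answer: 136458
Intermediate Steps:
(I*(-13 - 8))*(47 + O) = (-19*(-13 - 8))*(47 + 295) = -19*(-21)*342 = 399*342 = 136458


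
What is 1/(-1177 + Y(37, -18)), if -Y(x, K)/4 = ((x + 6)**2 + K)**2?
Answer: -1/13411421 ≈ -7.4563e-8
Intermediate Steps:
Y(x, K) = -4*(K + (6 + x)**2)**2 (Y(x, K) = -4*((x + 6)**2 + K)**2 = -4*((6 + x)**2 + K)**2 = -4*(K + (6 + x)**2)**2)
1/(-1177 + Y(37, -18)) = 1/(-1177 - 4*(-18 + (6 + 37)**2)**2) = 1/(-1177 - 4*(-18 + 43**2)**2) = 1/(-1177 - 4*(-18 + 1849)**2) = 1/(-1177 - 4*1831**2) = 1/(-1177 - 4*3352561) = 1/(-1177 - 13410244) = 1/(-13411421) = -1/13411421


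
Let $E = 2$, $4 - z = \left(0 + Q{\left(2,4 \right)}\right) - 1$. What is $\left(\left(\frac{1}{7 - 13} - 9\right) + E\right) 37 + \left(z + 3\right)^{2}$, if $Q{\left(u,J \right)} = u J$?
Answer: $- \frac{1591}{6} \approx -265.17$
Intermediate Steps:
$Q{\left(u,J \right)} = J u$
$z = -3$ ($z = 4 - \left(\left(0 + 4 \cdot 2\right) - 1\right) = 4 - \left(\left(0 + 8\right) - 1\right) = 4 - \left(8 - 1\right) = 4 - 7 = -3$)
$\left(\left(\frac{1}{7 - 13} - 9\right) + E\right) 37 + \left(z + 3\right)^{2} = \left(\left(\frac{1}{7 - 13} - 9\right) + 2\right) 37 + \left(-3 + 3\right)^{2} = \left(\left(\frac{1}{-6} - 9\right) + 2\right) 37 + 0^{2} = \left(\left(- \frac{1}{6} - 9\right) + 2\right) 37 + 0 = \left(- \frac{55}{6} + 2\right) 37 + 0 = \left(- \frac{43}{6}\right) 37 + 0 = - \frac{1591}{6} + 0 = - \frac{1591}{6}$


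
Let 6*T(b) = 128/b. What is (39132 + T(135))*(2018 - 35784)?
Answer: -535141261384/405 ≈ -1.3213e+9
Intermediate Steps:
T(b) = 64/(3*b) (T(b) = (128/b)/6 = 64/(3*b))
(39132 + T(135))*(2018 - 35784) = (39132 + (64/3)/135)*(2018 - 35784) = (39132 + (64/3)*(1/135))*(-33766) = (39132 + 64/405)*(-33766) = (15848524/405)*(-33766) = -535141261384/405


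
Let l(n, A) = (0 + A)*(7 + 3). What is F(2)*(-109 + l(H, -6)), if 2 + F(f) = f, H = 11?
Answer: 0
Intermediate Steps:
F(f) = -2 + f
l(n, A) = 10*A (l(n, A) = A*10 = 10*A)
F(2)*(-109 + l(H, -6)) = (-2 + 2)*(-109 + 10*(-6)) = 0*(-109 - 60) = 0*(-169) = 0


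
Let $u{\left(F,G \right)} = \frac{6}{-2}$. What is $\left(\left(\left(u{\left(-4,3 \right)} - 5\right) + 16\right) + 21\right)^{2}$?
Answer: $841$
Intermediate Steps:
$u{\left(F,G \right)} = -3$ ($u{\left(F,G \right)} = 6 \left(- \frac{1}{2}\right) = -3$)
$\left(\left(\left(u{\left(-4,3 \right)} - 5\right) + 16\right) + 21\right)^{2} = \left(\left(\left(-3 - 5\right) + 16\right) + 21\right)^{2} = \left(\left(-8 + 16\right) + 21\right)^{2} = \left(8 + 21\right)^{2} = 29^{2} = 841$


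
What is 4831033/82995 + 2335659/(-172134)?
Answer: 23619889471/529120790 ≈ 44.640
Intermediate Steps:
4831033/82995 + 2335659/(-172134) = 4831033*(1/82995) + 2335659*(-1/172134) = 4831033/82995 - 778553/57378 = 23619889471/529120790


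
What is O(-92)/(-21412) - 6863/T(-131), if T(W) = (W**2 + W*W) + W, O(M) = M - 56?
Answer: -35472572/183024423 ≈ -0.19381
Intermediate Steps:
O(M) = -56 + M
T(W) = W + 2*W**2 (T(W) = (W**2 + W**2) + W = 2*W**2 + W = W + 2*W**2)
O(-92)/(-21412) - 6863/T(-131) = (-56 - 92)/(-21412) - 6863*(-1/(131*(1 + 2*(-131)))) = -148*(-1/21412) - 6863*(-1/(131*(1 - 262))) = 37/5353 - 6863/((-131*(-261))) = 37/5353 - 6863/34191 = -35472572/183024423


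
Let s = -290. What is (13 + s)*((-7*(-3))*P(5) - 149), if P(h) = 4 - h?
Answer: 47090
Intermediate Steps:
(13 + s)*((-7*(-3))*P(5) - 149) = (13 - 290)*((-7*(-3))*(4 - 1*5) - 149) = -277*(21*(4 - 5) - 149) = -277*(21*(-1) - 149) = -277*(-21 - 149) = -277*(-170) = 47090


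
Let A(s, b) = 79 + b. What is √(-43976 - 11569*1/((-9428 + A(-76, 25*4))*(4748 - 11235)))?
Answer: I*√158304434469362928591/59998263 ≈ 209.7*I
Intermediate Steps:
√(-43976 - 11569*1/((-9428 + A(-76, 25*4))*(4748 - 11235))) = √(-43976 - 11569*1/((-9428 + (79 + 25*4))*(4748 - 11235))) = √(-43976 - 11569*(-1/(6487*(-9428 + (79 + 100))))) = √(-43976 - 11569*(-1/(6487*(-9428 + 179)))) = √(-43976 - 11569/((-9249*(-6487)))) = √(-43976 - 11569/59998263) = √(-2638483625257/59998263) = I*√158304434469362928591/59998263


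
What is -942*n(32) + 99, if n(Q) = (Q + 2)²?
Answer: -1088853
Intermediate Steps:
n(Q) = (2 + Q)²
-942*n(32) + 99 = -942*(2 + 32)² + 99 = -942*34² + 99 = -942*1156 + 99 = -1088952 + 99 = -1088853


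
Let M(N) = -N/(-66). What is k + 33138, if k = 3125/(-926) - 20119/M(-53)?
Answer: 2855773943/49078 ≈ 58189.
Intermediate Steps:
M(N) = N/66 (M(N) = -N*(-1)/66 = -(-1)*N/66 = N/66)
k = 1229427179/49078 (k = 3125/(-926) - 20119/((1/66)*(-53)) = 3125*(-1/926) - 20119/(-53/66) = -3125/926 - 20119*(-66/53) = -3125/926 + 1327854/53 = 1229427179/49078 ≈ 25050.)
k + 33138 = 1229427179/49078 + 33138 = 2855773943/49078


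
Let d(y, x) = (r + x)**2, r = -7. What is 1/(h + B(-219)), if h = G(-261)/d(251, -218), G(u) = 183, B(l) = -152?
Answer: -16875/2564939 ≈ -0.0065791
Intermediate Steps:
d(y, x) = (-7 + x)**2
h = 61/16875 (h = 183/((-7 - 218)**2) = 183/((-225)**2) = 183/50625 = 183*(1/50625) = 61/16875 ≈ 0.0036148)
1/(h + B(-219)) = 1/(61/16875 - 152) = 1/(-2564939/16875) = -16875/2564939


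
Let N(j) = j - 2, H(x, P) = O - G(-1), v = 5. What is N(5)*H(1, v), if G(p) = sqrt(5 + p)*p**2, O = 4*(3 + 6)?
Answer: 102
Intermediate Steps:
O = 36 (O = 4*9 = 36)
G(p) = p**2*sqrt(5 + p)
H(x, P) = 34 (H(x, P) = 36 - (-1)**2*sqrt(5 - 1) = 36 - sqrt(4) = 36 - 2 = 34)
N(j) = -2 + j
N(5)*H(1, v) = (-2 + 5)*34 = 3*34 = 102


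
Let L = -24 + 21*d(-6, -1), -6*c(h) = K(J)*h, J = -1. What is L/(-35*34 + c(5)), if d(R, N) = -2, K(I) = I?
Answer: 396/7135 ≈ 0.055501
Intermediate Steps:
c(h) = h/6 (c(h) = -(-1)*h/6 = h/6)
L = -66 (L = -24 + 21*(-2) = -24 - 42 = -66)
L/(-35*34 + c(5)) = -66/(-35*34 + (⅙)*5) = -66/(-1190 + ⅚) = -66/(-7135/6) = -66*(-6/7135) = 396/7135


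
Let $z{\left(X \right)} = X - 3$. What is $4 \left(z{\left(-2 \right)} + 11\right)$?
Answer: $24$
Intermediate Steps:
$z{\left(X \right)} = -3 + X$ ($z{\left(X \right)} = X - 3 = -3 + X$)
$4 \left(z{\left(-2 \right)} + 11\right) = 4 \left(\left(-3 - 2\right) + 11\right) = 4 \left(-5 + 11\right) = 4 \cdot 6 = 24$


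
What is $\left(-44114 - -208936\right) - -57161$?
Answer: $221983$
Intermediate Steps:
$\left(-44114 - -208936\right) - -57161 = \left(-44114 + 208936\right) + 57161 = 164822 + 57161 = 221983$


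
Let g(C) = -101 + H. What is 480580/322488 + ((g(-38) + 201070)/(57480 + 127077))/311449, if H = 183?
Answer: 2301987333978343/1544720021781282 ≈ 1.4902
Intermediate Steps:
g(C) = 82 (g(C) = -101 + 183 = 82)
480580/322488 + ((g(-38) + 201070)/(57480 + 127077))/311449 = 480580/322488 + ((82 + 201070)/(57480 + 127077))/311449 = 480580*(1/322488) + (201152/184557)*(1/311449) = 120145/80622 + (201152*(1/184557))*(1/311449) = 120145/80622 + (201152/184557)*(1/311449) = 120145/80622 + 201152/57480093093 = 2301987333978343/1544720021781282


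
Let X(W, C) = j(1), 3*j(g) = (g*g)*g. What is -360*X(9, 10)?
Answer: -120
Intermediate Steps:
j(g) = g**3/3 (j(g) = ((g*g)*g)/3 = (g**2*g)/3 = g**3/3)
X(W, C) = 1/3 (X(W, C) = (1/3)*1**3 = (1/3)*1 = 1/3)
-360*X(9, 10) = -360*1/3 = -120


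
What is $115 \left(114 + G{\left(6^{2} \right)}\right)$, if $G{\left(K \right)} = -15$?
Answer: $11385$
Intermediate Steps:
$115 \left(114 + G{\left(6^{2} \right)}\right) = 115 \left(114 - 15\right) = 115 \cdot 99 = 11385$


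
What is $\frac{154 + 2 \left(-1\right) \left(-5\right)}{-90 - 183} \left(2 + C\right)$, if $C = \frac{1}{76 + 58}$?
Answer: $- \frac{22058}{18291} \approx -1.2059$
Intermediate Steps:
$C = \frac{1}{134} \approx 0.0074627$
$\frac{154 + 2 \left(-1\right) \left(-5\right)}{-90 - 183} \left(2 + C\right) = \frac{154 + 2 \left(-1\right) \left(-5\right)}{-90 - 183} \left(2 + \frac{1}{134}\right) = \frac{154 - -10}{-273} \cdot \frac{269}{134} = \left(154 + 10\right) \left(- \frac{1}{273}\right) \frac{269}{134} = 164 \left(- \frac{1}{273}\right) \frac{269}{134} = \left(- \frac{164}{273}\right) \frac{269}{134} = - \frac{22058}{18291}$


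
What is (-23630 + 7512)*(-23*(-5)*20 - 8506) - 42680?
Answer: 99985628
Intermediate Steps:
(-23630 + 7512)*(-23*(-5)*20 - 8506) - 42680 = -16118*(115*20 - 8506) - 42680 = -16118*(2300 - 8506) - 42680 = -16118*(-6206) - 42680 = 100028308 - 42680 = 99985628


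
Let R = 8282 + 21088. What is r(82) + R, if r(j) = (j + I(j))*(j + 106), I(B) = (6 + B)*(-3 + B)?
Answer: 1351762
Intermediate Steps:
I(B) = (-3 + B)*(6 + B)
R = 29370
r(j) = (106 + j)*(-18 + j**2 + 4*j) (r(j) = (j + (-18 + j**2 + 3*j))*(j + 106) = (-18 + j**2 + 4*j)*(106 + j) = (106 + j)*(-18 + j**2 + 4*j))
r(82) + R = (-1908 + 82**3 + 110*82**2 + 406*82) + 29370 = (-1908 + 551368 + 110*6724 + 33292) + 29370 = (-1908 + 551368 + 739640 + 33292) + 29370 = 1322392 + 29370 = 1351762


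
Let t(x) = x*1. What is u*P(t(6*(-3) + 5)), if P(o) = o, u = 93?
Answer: -1209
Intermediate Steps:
t(x) = x
u*P(t(6*(-3) + 5)) = 93*(6*(-3) + 5) = 93*(-18 + 5) = 93*(-13) = -1209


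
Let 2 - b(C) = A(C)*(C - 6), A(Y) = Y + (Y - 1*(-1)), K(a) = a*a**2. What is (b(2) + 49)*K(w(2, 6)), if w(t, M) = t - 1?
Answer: 71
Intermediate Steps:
w(t, M) = -1 + t
K(a) = a**3
A(Y) = 1 + 2*Y (A(Y) = Y + (Y + 1) = Y + (1 + Y) = 1 + 2*Y)
b(C) = 2 - (1 + 2*C)*(-6 + C) (b(C) = 2 - (1 + 2*C)*(C - 6) = 2 - (1 + 2*C)*(-6 + C))
(b(2) + 49)*K(w(2, 6)) = ((8 - 2*2**2 + 11*2) + 49)*(-1 + 2)**3 = ((8 - 2*4 + 22) + 49)*1**3 = ((8 - 8 + 22) + 49)*1 = (22 + 49)*1 = 71*1 = 71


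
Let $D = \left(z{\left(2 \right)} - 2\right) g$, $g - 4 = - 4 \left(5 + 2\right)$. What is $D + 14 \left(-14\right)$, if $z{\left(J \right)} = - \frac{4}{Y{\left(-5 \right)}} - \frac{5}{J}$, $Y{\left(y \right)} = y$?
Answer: $- \frac{536}{5} \approx -107.2$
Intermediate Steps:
$g = -24$ ($g = 4 - 4 \left(5 + 2\right) = 4 - 28 = -24$)
$z{\left(J \right)} = \frac{4}{5} - \frac{5}{J}$ ($z{\left(J \right)} = - \frac{4}{-5} - \frac{5}{J} = \left(-4\right) \left(- \frac{1}{5}\right) - \frac{5}{J} = \frac{4}{5} - \frac{5}{J}$)
$D = \frac{444}{5}$ ($D = \left(\left(\frac{4}{5} - \frac{5}{2}\right) - 2\right) \left(-24\right) = \left(- \frac{17}{10} - 2\right) \left(-24\right) = \left(- \frac{37}{10}\right) \left(-24\right) = \frac{444}{5} \approx 88.8$)
$D + 14 \left(-14\right) = \frac{444}{5} + 14 \left(-14\right) = \frac{444}{5} - 196 = - \frac{536}{5}$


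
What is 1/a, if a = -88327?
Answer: -1/88327 ≈ -1.1322e-5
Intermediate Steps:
1/a = 1/(-88327) = -1/88327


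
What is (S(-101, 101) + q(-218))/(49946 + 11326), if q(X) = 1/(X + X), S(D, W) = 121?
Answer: 17585/8904864 ≈ 0.0019748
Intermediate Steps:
q(X) = 1/(2*X)
(S(-101, 101) + q(-218))/(49946 + 11326) = (121 + (½)/(-218))/(49946 + 11326) = (121 + (½)*(-1/218))/61272 = (121 - 1/436)*(1/61272) = (52755/436)*(1/61272) = 17585/8904864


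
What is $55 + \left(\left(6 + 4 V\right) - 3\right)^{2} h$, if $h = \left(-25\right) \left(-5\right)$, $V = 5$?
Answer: $66180$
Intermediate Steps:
$h = 125$
$55 + \left(\left(6 + 4 V\right) - 3\right)^{2} h = 55 + \left(\left(6 + 4 \cdot 5\right) - 3\right)^{2} \cdot 125 = 55 + \left(\left(6 + 20\right) - 3\right)^{2} \cdot 125 = 55 + \left(26 - 3\right)^{2} \cdot 125 = 55 + 23^{2} \cdot 125 = 55 + 529 \cdot 125 = 55 + 66125 = 66180$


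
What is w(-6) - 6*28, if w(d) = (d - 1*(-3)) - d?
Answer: -165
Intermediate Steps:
w(d) = 3 (w(d) = (d + 3) - d = (3 + d) - d = 3)
w(-6) - 6*28 = 3 - 6*28 = 3 - 168 = -165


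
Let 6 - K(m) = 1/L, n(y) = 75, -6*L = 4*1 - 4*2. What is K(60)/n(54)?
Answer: 3/50 ≈ 0.060000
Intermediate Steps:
L = 2/3 (L = -(4*1 - 4*2)/6 = -(4 - 8)/6 = -1/6*(-4) = 2/3 ≈ 0.66667)
K(m) = 9/2 (K(m) = 6 - 1/2/3 = 6 - 1*3/2 = 6 - 3/2 = 9/2)
K(60)/n(54) = (9/2)/75 = (9/2)*(1/75) = 3/50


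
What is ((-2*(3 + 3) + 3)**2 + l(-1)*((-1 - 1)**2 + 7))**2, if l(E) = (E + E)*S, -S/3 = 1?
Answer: 21609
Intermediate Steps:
S = -3 (S = -3*1 = -3)
l(E) = -6*E (l(E) = (E + E)*(-3) = (2*E)*(-3) = -6*E)
((-2*(3 + 3) + 3)**2 + l(-1)*((-1 - 1)**2 + 7))**2 = ((-2*(3 + 3) + 3)**2 + (-6*(-1))*((-1 - 1)**2 + 7))**2 = ((-2*6 + 3)**2 + 6*((-2)**2 + 7))**2 = ((-12 + 3)**2 + 6*(4 + 7))**2 = ((-9)**2 + 6*11)**2 = (81 + 66)**2 = 147**2 = 21609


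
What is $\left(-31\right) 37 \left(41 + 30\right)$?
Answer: $-81437$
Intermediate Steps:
$\left(-31\right) 37 \left(41 + 30\right) = \left(-1147\right) 71 = -81437$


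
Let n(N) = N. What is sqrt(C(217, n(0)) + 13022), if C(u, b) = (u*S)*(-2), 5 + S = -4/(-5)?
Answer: 4*sqrt(23195)/5 ≈ 121.84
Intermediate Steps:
S = -21/5 (S = -5 - 4/(-5) = -5 - 4*(-1/5) = -5 + 4/5 = -21/5 ≈ -4.2000)
C(u, b) = 42*u/5 (C(u, b) = (u*(-21/5))*(-2) = -21*u/5*(-2) = 42*u/5)
sqrt(C(217, n(0)) + 13022) = sqrt((42/5)*217 + 13022) = sqrt(9114/5 + 13022) = sqrt(74224/5) = 4*sqrt(23195)/5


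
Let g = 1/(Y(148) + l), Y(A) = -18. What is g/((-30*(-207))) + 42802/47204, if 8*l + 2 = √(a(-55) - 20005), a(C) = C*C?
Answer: 318094929689/350811513270 - I*√4245/14863635 ≈ 0.90674 - 4.3834e-6*I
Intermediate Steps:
a(C) = C²
l = -¼ + I*√4245/4 (l = -¼ + √((-55)² - 20005)/8 = -¼ + √(3025 - 20005)/8 = -¼ + √(-16980)/8 = -¼ + (2*I*√4245)/8 = -¼ + I*√4245/4 ≈ -0.25 + 16.288*I)
g = 1/(-73/4 + I*√4245/4) (g = 1/(-18 + (-¼ + I*√4245/4)) = 1/(-73/4 + I*√4245/4) ≈ -0.030499 - 0.027221*I)
g/((-30*(-207))) + 42802/47204 = (-146/4787 - 2*I*√4245/4787)/((-30*(-207))) + 42802/47204 = (-146/4787 - 2*I*√4245/4787)/6210 + 42802*(1/47204) = (-146/4787 - 2*I*√4245/4787)*(1/6210) + 21401/23602 = (-73/14863635 - I*√4245/14863635) + 21401/23602 = 318094929689/350811513270 - I*√4245/14863635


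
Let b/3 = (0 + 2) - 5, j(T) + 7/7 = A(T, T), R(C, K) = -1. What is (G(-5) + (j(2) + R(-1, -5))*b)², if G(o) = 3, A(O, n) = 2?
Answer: 9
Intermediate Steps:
j(T) = 1 (j(T) = -1 + 2 = 1)
b = -9 (b = 3*((0 + 2) - 5) = 3*(2 - 5) = 3*(-3) = -9)
(G(-5) + (j(2) + R(-1, -5))*b)² = (3 + (1 - 1)*(-9))² = (3 + 0*(-9))² = (3 + 0)² = 3² = 9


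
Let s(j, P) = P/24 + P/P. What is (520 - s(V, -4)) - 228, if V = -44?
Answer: 1747/6 ≈ 291.17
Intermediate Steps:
s(j, P) = 1 + P/24 (s(j, P) = P*(1/24) + 1 = P/24 + 1 = 1 + P/24)
(520 - s(V, -4)) - 228 = (520 - (1 + (1/24)*(-4))) - 228 = (520 - (1 - ⅙)) - 228 = (520 - 1*⅚) - 228 = (520 - ⅚) - 228 = 3115/6 - 228 = 1747/6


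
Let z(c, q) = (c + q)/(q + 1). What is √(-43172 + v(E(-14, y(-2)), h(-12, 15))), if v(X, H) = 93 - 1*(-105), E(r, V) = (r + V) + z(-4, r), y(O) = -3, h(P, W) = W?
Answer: I*√42974 ≈ 207.3*I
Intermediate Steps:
z(c, q) = (c + q)/(1 + q)
E(r, V) = V + r + (-4 + r)/(1 + r) (E(r, V) = (r + V) + (-4 + r)/(1 + r) = (V + r) + (-4 + r)/(1 + r) = V + r + (-4 + r)/(1 + r))
v(X, H) = 198 (v(X, H) = 93 + 105 = 198)
√(-43172 + v(E(-14, y(-2)), h(-12, 15))) = √(-43172 + 198) = √(-42974) = I*√42974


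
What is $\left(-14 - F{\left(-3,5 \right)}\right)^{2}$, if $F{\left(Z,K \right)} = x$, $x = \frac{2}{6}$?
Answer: $\frac{1849}{9} \approx 205.44$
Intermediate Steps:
$x = \frac{1}{3}$ ($x = 2 \cdot \frac{1}{6} = \frac{1}{3} \approx 0.33333$)
$F{\left(Z,K \right)} = \frac{1}{3}$
$\left(-14 - F{\left(-3,5 \right)}\right)^{2} = \left(-14 - \frac{1}{3}\right)^{2} = \left(- \frac{43}{3}\right)^{2} = \frac{1849}{9}$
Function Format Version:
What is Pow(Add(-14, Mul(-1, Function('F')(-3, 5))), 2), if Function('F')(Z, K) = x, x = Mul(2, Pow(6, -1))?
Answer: Rational(1849, 9) ≈ 205.44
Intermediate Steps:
x = Rational(1, 3) (x = Mul(2, Rational(1, 6)) = Rational(1, 3) ≈ 0.33333)
Function('F')(Z, K) = Rational(1, 3)
Pow(Add(-14, Mul(-1, Function('F')(-3, 5))), 2) = Pow(Add(-14, Mul(-1, Rational(1, 3))), 2) = Pow(Add(-14, Rational(-1, 3)), 2) = Pow(Rational(-43, 3), 2) = Rational(1849, 9)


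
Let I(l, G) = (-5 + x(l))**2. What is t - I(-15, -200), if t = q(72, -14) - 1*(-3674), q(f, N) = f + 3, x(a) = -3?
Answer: 3685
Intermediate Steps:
q(f, N) = 3 + f
t = 3749 (t = (3 + 72) - 1*(-3674) = 75 + 3674 = 3749)
I(l, G) = 64 (I(l, G) = (-5 - 3)**2 = (-8)**2 = 64)
t - I(-15, -200) = 3749 - 1*64 = 3749 - 64 = 3685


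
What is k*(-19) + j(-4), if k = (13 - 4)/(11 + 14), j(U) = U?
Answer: -271/25 ≈ -10.840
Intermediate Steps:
k = 9/25 ≈ 0.36000
k*(-19) + j(-4) = (9/25)*(-19) - 4 = -171/25 - 4 = -271/25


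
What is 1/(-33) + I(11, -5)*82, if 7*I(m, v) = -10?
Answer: -27067/231 ≈ -117.17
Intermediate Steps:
I(m, v) = -10/7 (I(m, v) = (⅐)*(-10) = -10/7)
1/(-33) + I(11, -5)*82 = 1/(-33) - 10/7*82 = -1/33 - 820/7 = -27067/231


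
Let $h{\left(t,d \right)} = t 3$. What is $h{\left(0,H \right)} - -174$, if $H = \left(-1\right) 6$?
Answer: $174$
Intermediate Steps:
$H = -6$
$h{\left(t,d \right)} = 3 t$
$h{\left(0,H \right)} - -174 = 3 \cdot 0 - -174 = 0 + 174 = 174$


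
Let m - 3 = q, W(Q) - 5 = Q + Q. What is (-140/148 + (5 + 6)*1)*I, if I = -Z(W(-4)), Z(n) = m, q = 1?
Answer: -1488/37 ≈ -40.216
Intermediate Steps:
W(Q) = 5 + 2*Q (W(Q) = 5 + (Q + Q) = 5 + 2*Q)
m = 4 (m = 3 + 1 = 4)
Z(n) = 4
I = -4 (I = -1*4 = -4)
(-140/148 + (5 + 6)*1)*I = (-140/148 + (5 + 6)*1)*(-4) = (-140*1/148 + 11*1)*(-4) = (-35/37 + 11)*(-4) = (372/37)*(-4) = -1488/37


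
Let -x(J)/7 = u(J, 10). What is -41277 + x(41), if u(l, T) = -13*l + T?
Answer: -37616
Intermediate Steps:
u(l, T) = T - 13*l
x(J) = -70 + 91*J (x(J) = -7*(10 - 13*J) = -70 + 91*J)
-41277 + x(41) = -41277 + (-70 + 91*41) = -41277 + (-70 + 3731) = -41277 + 3661 = -37616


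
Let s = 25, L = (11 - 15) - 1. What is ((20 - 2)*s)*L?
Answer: -2250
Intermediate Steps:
L = -5 (L = -4 - 1 = -5)
((20 - 2)*s)*L = ((20 - 2)*25)*(-5) = (18*25)*(-5) = 450*(-5) = -2250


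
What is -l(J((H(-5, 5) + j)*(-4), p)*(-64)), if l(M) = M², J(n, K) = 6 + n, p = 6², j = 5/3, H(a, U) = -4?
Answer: -8667136/9 ≈ -9.6302e+5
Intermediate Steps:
j = 5/3 (j = 5*(⅓) = 5/3 ≈ 1.6667)
p = 36
-l(J((H(-5, 5) + j)*(-4), p)*(-64)) = -((6 + (-4 + 5/3)*(-4))*(-64))² = -((6 - 7/3*(-4))*(-64))² = -((6 + 28/3)*(-64))² = -((46/3)*(-64))² = -(-2944/3)² = -1*8667136/9 = -8667136/9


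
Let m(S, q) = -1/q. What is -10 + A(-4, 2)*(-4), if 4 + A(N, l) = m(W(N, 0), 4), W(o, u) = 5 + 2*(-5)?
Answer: 7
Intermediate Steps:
W(o, u) = -5 (W(o, u) = 5 - 10 = -5)
A(N, l) = -17/4 (A(N, l) = -4 - 1/4 = -17/4)
-10 + A(-4, 2)*(-4) = -10 - 17/4*(-4) = -10 + 17 = 7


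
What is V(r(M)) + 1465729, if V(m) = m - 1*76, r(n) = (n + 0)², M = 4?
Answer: 1465669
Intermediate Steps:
r(n) = n²
V(m) = -76 + m (V(m) = m - 76 = -76 + m)
V(r(M)) + 1465729 = (-76 + 4²) + 1465729 = (-76 + 16) + 1465729 = -60 + 1465729 = 1465669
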